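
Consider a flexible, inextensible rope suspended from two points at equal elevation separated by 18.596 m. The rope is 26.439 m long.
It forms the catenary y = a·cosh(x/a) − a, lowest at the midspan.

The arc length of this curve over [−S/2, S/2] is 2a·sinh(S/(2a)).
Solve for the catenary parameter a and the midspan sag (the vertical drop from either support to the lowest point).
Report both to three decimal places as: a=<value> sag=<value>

a=6.184 sag=8.410

seed: a₀ = √(S³/(24(L−S))) = √(18.596³/(24·7.843)) = 5.844974
iter 1: u=1.590768  f(a)=+1.054e+00  f'(a)=-3.427e+00  a ← 5.844974 − (+1.054e+00/-3.427e+00) = 6.152606
iter 2: u=1.511230  f(a)=+8.895e-02  f'(a)=-2.871e+00  a ← 6.152606 − (+8.895e-02/-2.871e+00) = 6.183589
iter 3: u=1.503658  f(a)=+7.622e-04  f'(a)=-2.822e+00  a ← 6.183589 − (+7.622e-04/-2.822e+00) = 6.183859
iter 4: u=1.503592  f(a)=+5.701e-08  f'(a)=-2.822e+00  a ← 6.183859 − (+5.701e-08/-2.822e+00) = 6.183859
iter 5: u=1.503592  f(a)=+3.553e-15  f'(a)=-2.822e+00  a ← 6.183859 − (+3.553e-15/-2.822e+00) = 6.183859
converged: |Δa| < 1e-12 after 5 iterations
sag = a·(cosh(S/(2a)) − 1) = 6.183859·(cosh(1.503592) − 1) = 8.410499
T_max/T_min = cosh(S/(2a)) = 2.360073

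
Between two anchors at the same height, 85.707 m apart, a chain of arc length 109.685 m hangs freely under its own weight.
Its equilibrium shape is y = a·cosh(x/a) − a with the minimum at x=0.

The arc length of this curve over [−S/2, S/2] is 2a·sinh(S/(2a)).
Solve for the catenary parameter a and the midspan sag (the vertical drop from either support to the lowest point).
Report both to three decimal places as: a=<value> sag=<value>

a=34.383 sag=30.346

seed: a₀ = √(S³/(24(L−S))) = √(85.707³/(24·23.978)) = 33.075951
iter 1: u=1.295609  f(a)=+2.095e+00  f'(a)=-1.708e+00  a ← 33.075951 − (+2.095e+00/-1.708e+00) = 34.302204
iter 2: u=1.249293  f(a)=+1.221e-01  f'(a)=-1.514e+00  a ← 34.302204 − (+1.221e-01/-1.514e+00) = 34.382850
iter 3: u=1.246363  f(a)=+4.720e-04  f'(a)=-1.503e+00  a ← 34.382850 − (+4.720e-04/-1.503e+00) = 34.383164
iter 4: u=1.246351  f(a)=+7.110e-09  f'(a)=-1.503e+00  a ← 34.383164 − (+7.110e-09/-1.503e+00) = 34.383164
iter 5: u=1.246351  f(a)=+1.421e-14  f'(a)=-1.503e+00  a ← 34.383164 − (+1.421e-14/-1.503e+00) = 34.383164
converged: |Δa| < 1e-12 after 5 iterations
sag = a·(cosh(S/(2a)) − 1) = 34.383164·(cosh(1.246351) − 1) = 30.346286
T_max/T_min = cosh(S/(2a)) = 1.882591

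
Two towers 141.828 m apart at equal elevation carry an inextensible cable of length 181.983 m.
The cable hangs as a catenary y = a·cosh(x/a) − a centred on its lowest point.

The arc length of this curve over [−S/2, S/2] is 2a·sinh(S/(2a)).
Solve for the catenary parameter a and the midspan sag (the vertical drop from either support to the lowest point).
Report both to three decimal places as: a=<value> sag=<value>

a=56.583 sag=50.567

seed: a₀ = √(S³/(24(L−S))) = √(141.828³/(24·40.155)) = 54.408598
iter 1: u=1.303360  f(a)=+3.552e+00  f'(a)=-1.742e+00  a ← 54.408598 − (+3.552e+00/-1.742e+00) = 56.447002
iter 2: u=1.256293  f(a)=+2.094e-01  f'(a)=-1.543e+00  a ← 56.447002 − (+2.094e-01/-1.543e+00) = 56.582726
iter 3: u=1.253280  f(a)=+8.282e-04  f'(a)=-1.530e+00  a ← 56.582726 − (+8.282e-04/-1.530e+00) = 56.583267
iter 4: u=1.253268  f(a)=+1.307e-08  f'(a)=-1.530e+00  a ← 56.583267 − (+1.307e-08/-1.530e+00) = 56.583267
iter 5: u=1.253268  f(a)=+5.684e-14  f'(a)=-1.530e+00  a ← 56.583267 − (+5.684e-14/-1.530e+00) = 56.583267
converged: |Δa| < 1e-12 after 5 iterations
sag = a·(cosh(S/(2a)) − 1) = 56.583267·(cosh(1.253268) − 1) = 50.566718
T_max/T_min = cosh(S/(2a)) = 1.893669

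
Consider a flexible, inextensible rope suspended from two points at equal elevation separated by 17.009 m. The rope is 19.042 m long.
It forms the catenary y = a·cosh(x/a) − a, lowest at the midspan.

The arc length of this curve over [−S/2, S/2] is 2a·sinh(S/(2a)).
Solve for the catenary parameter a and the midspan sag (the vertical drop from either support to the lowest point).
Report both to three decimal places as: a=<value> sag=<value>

a=10.218 sag=3.748

seed: a₀ = √(S³/(24(L−S))) = √(17.009³/(24·2.033)) = 10.042547
iter 1: u=0.846847  f(a)=+7.416e-02  f'(a)=-4.347e-01  a ← 10.042547 − (+7.416e-02/-4.347e-01) = 10.213150
iter 2: u=0.832701  f(a)=+1.932e-03  f'(a)=-4.123e-01  a ← 10.213150 − (+1.932e-03/-4.123e-01) = 10.217836
iter 3: u=0.832319  f(a)=+1.389e-06  f'(a)=-4.117e-01  a ← 10.217836 − (+1.389e-06/-4.117e-01) = 10.217839
iter 4: u=0.832319  f(a)=+7.212e-13  f'(a)=-4.117e-01  a ← 10.217839 − (+7.212e-13/-4.117e-01) = 10.217839
converged: |Δa| < 1e-12 after 4 iterations
sag = a·(cosh(S/(2a)) − 1) = 10.217839·(cosh(0.832319) − 1) = 3.748323
T_max/T_min = cosh(S/(2a)) = 1.366841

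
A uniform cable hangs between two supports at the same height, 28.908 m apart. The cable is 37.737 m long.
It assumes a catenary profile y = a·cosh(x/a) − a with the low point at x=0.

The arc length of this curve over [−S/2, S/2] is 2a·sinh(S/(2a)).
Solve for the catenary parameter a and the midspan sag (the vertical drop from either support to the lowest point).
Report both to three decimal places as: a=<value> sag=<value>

a=11.136 sag=10.774

seed: a₀ = √(S³/(24(L−S))) = √(28.908³/(24·8.829)) = 10.677404
iter 1: u=1.353700  f(a)=+8.452e-01  f'(a)=-1.977e+00  a ← 10.677404 − (+8.452e-01/-1.977e+00) = 11.104829
iter 2: u=1.301596  f(a)=+5.340e-02  f'(a)=-1.735e+00  a ← 11.104829 − (+5.340e-02/-1.735e+00) = 11.135613
iter 3: u=1.297998  f(a)=+2.450e-04  f'(a)=-1.719e+00  a ← 11.135613 − (+2.450e-04/-1.719e+00) = 11.135755
iter 4: u=1.297981  f(a)=+5.207e-09  f'(a)=-1.719e+00  a ← 11.135755 − (+5.207e-09/-1.719e+00) = 11.135755
iter 5: u=1.297981  f(a)=+7.105e-15  f'(a)=-1.719e+00  a ← 11.135755 − (+7.105e-15/-1.719e+00) = 11.135755
converged: |Δa| < 1e-12 after 5 iterations
sag = a·(cosh(S/(2a)) − 1) = 11.135755·(cosh(1.297981) − 1) = 10.773725
T_max/T_min = cosh(S/(2a)) = 1.967489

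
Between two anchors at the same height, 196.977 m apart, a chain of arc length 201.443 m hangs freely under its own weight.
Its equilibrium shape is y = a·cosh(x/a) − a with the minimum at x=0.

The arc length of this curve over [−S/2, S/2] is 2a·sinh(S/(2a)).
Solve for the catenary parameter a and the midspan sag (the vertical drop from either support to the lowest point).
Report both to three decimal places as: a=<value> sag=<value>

a=267.932 sag=18.306

seed: a₀ = √(S³/(24(L−S))) = √(196.977³/(24·4.466)) = 267.028919
iter 1: u=0.368831  f(a)=+3.048e-02  f'(a)=-3.391e-02  a ← 267.028919 − (+3.048e-02/-3.391e-02) = 267.927720
iter 2: u=0.367594  f(a)=+1.546e-04  f'(a)=-3.356e-02  a ← 267.927720 − (+1.546e-04/-3.356e-02) = 267.932324
iter 3: u=0.367587  f(a)=+4.020e-09  f'(a)=-3.356e-02  a ← 267.932324 − (+4.020e-09/-3.356e-02) = 267.932325
iter 4: u=0.367587  f(a)=+0.000e+00  f'(a)=-3.356e-02  a ← 267.932325 − (+0.000e+00/-3.356e-02) = 267.932325
converged: |Δa| < 1e-12 after 4 iterations
sag = a·(cosh(S/(2a)) − 1) = 267.932325·(cosh(0.367587) − 1) = 18.306302
T_max/T_min = cosh(S/(2a)) = 1.068324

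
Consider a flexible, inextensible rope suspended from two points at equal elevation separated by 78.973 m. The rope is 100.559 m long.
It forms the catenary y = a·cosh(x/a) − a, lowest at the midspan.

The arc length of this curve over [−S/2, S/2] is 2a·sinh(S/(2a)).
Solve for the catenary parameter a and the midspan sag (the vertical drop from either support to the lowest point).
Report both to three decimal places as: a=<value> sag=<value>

seed: a₀ = √(S³/(24(L−S))) = √(78.973³/(24·21.586)) = 30.833743
iter 1: u=1.280626  f(a)=+1.841e+00  f'(a)=-1.644e+00  a ← 30.833743 − (+1.841e+00/-1.644e+00) = 31.953674
iter 2: u=1.235742  f(a)=+1.050e-01  f'(a)=-1.461e+00  a ← 31.953674 − (+1.050e-01/-1.461e+00) = 32.025577
iter 3: u=1.232968  f(a)=+3.879e-04  f'(a)=-1.450e+00  a ← 32.025577 − (+3.879e-04/-1.450e+00) = 32.025844
iter 4: u=1.232957  f(a)=+5.332e-09  f'(a)=-1.450e+00  a ← 32.025844 − (+5.332e-09/-1.450e+00) = 32.025844
iter 5: u=1.232957  f(a)=+0.000e+00  f'(a)=-1.450e+00  a ← 32.025844 − (+0.000e+00/-1.450e+00) = 32.025844
converged: |Δa| < 1e-12 after 5 iterations
sag = a·(cosh(S/(2a)) − 1) = 32.025844·(cosh(1.232957) − 1) = 27.586930
T_max/T_min = cosh(S/(2a)) = 1.861396

a=32.026 sag=27.587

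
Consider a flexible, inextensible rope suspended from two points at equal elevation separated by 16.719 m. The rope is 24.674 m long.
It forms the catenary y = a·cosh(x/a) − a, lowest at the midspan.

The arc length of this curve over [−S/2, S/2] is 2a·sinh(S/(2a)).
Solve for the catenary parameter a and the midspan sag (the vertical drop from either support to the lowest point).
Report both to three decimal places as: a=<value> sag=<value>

a=5.268 sag=8.147

seed: a₀ = √(S³/(24(L−S))) = √(16.719³/(24·7.955)) = 4.947545
iter 1: u=1.689626  f(a)=+1.216e+00  f'(a)=-4.232e+00  a ← 4.947545 − (+1.216e+00/-4.232e+00) = 5.234807
iter 2: u=1.596907  f(a)=+1.139e-01  f'(a)=-3.473e+00  a ← 5.234807 − (+1.139e-01/-3.473e+00) = 5.267610
iter 3: u=1.586963  f(a)=+1.229e-03  f'(a)=-3.399e+00  a ← 5.267610 − (+1.229e-03/-3.399e+00) = 5.267971
iter 4: u=1.586854  f(a)=+1.464e-07  f'(a)=-3.398e+00  a ← 5.267971 − (+1.464e-07/-3.398e+00) = 5.267971
iter 5: u=1.586854  f(a)=+0.000e+00  f'(a)=-3.398e+00  a ← 5.267971 − (+0.000e+00/-3.398e+00) = 5.267971
converged: |Δa| < 1e-12 after 5 iterations
sag = a·(cosh(S/(2a)) − 1) = 5.267971·(cosh(1.586854) − 1) = 8.146688
T_max/T_min = cosh(S/(2a)) = 2.546456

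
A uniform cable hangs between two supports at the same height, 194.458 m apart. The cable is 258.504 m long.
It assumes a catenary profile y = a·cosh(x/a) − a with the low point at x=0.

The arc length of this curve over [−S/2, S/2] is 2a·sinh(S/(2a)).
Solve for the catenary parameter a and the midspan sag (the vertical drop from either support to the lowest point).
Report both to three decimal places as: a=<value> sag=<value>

seed: a₀ = √(S³/(24(L−S))) = √(194.458³/(24·64.046)) = 69.165114
iter 1: u=1.405752  f(a)=+6.634e+00  f'(a)=-2.245e+00  a ← 69.165114 − (+6.634e+00/-2.245e+00) = 72.120574
iter 2: u=1.348145  f(a)=+4.489e-01  f'(a)=-1.950e+00  a ← 72.120574 − (+4.489e-01/-1.950e+00) = 72.350755
iter 3: u=1.343856  f(a)=+2.386e-03  f'(a)=-1.930e+00  a ← 72.350755 − (+2.386e-03/-1.930e+00) = 72.351991
iter 4: u=1.343833  f(a)=+6.815e-08  f'(a)=-1.930e+00  a ← 72.351991 − (+6.815e-08/-1.930e+00) = 72.351991
iter 5: u=1.343833  f(a)=-5.684e-14  f'(a)=-1.930e+00  a ← 72.351991 − (-5.684e-14/-1.930e+00) = 72.351991
converged: |Δa| < 1e-12 after 5 iterations
sag = a·(cosh(S/(2a)) − 1) = 72.351991·(cosh(1.343833) − 1) = 75.772585
T_max/T_min = cosh(S/(2a)) = 2.047277

a=72.352 sag=75.773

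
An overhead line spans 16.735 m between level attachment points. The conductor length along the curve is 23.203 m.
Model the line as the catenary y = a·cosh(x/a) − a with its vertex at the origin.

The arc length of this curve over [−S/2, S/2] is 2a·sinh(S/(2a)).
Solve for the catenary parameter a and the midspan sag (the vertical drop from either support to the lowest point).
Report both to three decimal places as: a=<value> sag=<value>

a=5.789 sag=7.177

seed: a₀ = √(S³/(24(L−S))) = √(16.735³/(24·6.468)) = 5.494750
iter 1: u=1.522817  f(a)=+7.927e-01  f'(a)=-2.947e+00  a ← 5.494750 − (+7.927e-01/-2.947e+00) = 5.763708
iter 2: u=1.451756  f(a)=+6.192e-02  f'(a)=-2.503e+00  a ← 5.763708 − (+6.192e-02/-2.503e+00) = 5.788443
iter 3: u=1.445553  f(a)=+4.486e-04  f'(a)=-2.467e+00  a ← 5.788443 − (+4.486e-04/-2.467e+00) = 5.788625
iter 4: u=1.445507  f(a)=+2.391e-08  f'(a)=-2.467e+00  a ← 5.788625 − (+2.391e-08/-2.467e+00) = 5.788625
iter 5: u=1.445507  f(a)=-3.553e-15  f'(a)=-2.467e+00  a ← 5.788625 − (-3.553e-15/-2.467e+00) = 5.788625
converged: |Δa| < 1e-12 after 5 iterations
sag = a·(cosh(S/(2a)) − 1) = 5.788625·(cosh(1.445507) − 1) = 7.176829
T_max/T_min = cosh(S/(2a)) = 2.239816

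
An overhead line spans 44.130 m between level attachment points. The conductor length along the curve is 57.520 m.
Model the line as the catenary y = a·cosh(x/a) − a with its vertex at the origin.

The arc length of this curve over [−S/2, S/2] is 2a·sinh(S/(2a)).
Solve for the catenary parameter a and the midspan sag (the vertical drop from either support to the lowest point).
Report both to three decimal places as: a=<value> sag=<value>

seed: a₀ = √(S³/(24(L−S))) = √(44.130³/(24·13.390)) = 16.353284
iter 1: u=1.349270  f(a)=+1.273e+00  f'(a)=-1.956e+00  a ← 16.353284 − (+1.273e+00/-1.956e+00) = 17.004196
iter 2: u=1.297621  f(a)=+7.995e-02  f'(a)=-1.717e+00  a ← 17.004196 − (+7.995e-02/-1.717e+00) = 17.050758
iter 3: u=1.294077  f(a)=+3.621e-04  f'(a)=-1.702e+00  a ← 17.050758 − (+3.621e-04/-1.702e+00) = 17.050971
iter 4: u=1.294061  f(a)=+7.502e-09  f'(a)=-1.702e+00  a ← 17.050971 − (+7.502e-09/-1.702e+00) = 17.050971
iter 5: u=1.294061  f(a)=-7.105e-15  f'(a)=-1.702e+00  a ← 17.050971 − (-7.105e-15/-1.702e+00) = 17.050971
converged: |Δa| < 1e-12 after 5 iterations
sag = a·(cosh(S/(2a)) − 1) = 17.050971·(cosh(1.294061) − 1) = 16.383640
T_max/T_min = cosh(S/(2a)) = 1.960863

a=17.051 sag=16.384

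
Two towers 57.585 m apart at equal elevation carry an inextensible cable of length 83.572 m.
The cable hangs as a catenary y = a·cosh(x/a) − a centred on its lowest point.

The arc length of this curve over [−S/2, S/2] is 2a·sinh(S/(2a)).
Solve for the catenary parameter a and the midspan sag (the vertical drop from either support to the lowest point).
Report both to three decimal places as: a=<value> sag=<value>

a=18.577 sag=27.152

seed: a₀ = √(S³/(24(L−S))) = √(57.585³/(24·25.987)) = 17.497676
iter 1: u=1.645504  f(a)=+3.754e+00  f'(a)=-3.856e+00  a ← 17.497676 − (+3.754e+00/-3.856e+00) = 18.471065
iter 2: u=1.558789  f(a)=+3.360e-01  f'(a)=-3.194e+00  a ← 18.471065 − (+3.360e-01/-3.194e+00) = 18.576255
iter 3: u=1.549963  f(a)=+3.277e-03  f'(a)=-3.132e+00  a ← 18.576255 − (+3.277e-03/-3.132e+00) = 18.577301
iter 4: u=1.549875  f(a)=+3.184e-07  f'(a)=-3.132e+00  a ← 18.577301 − (+3.184e-07/-3.132e+00) = 18.577301
iter 5: u=1.549875  f(a)=-1.421e-14  f'(a)=-3.132e+00  a ← 18.577301 − (-1.421e-14/-3.132e+00) = 18.577301
converged: |Δa| < 1e-12 after 5 iterations
sag = a·(cosh(S/(2a)) − 1) = 18.577301·(cosh(1.549875) − 1) = 27.152185
T_max/T_min = cosh(S/(2a)) = 2.461579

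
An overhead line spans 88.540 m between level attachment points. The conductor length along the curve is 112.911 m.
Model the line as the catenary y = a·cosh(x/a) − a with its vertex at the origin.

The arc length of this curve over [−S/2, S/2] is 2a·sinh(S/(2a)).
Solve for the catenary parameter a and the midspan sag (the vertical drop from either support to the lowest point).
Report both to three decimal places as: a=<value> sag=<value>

a=35.789 sag=31.055

seed: a₀ = √(S³/(24(L−S))) = √(88.540³/(24·24.371)) = 34.448235
iter 1: u=1.285117  f(a)=+2.093e+00  f'(a)=-1.663e+00  a ← 34.448235 − (+2.093e+00/-1.663e+00) = 35.707201
iter 2: u=1.239806  f(a)=+1.202e-01  f'(a)=-1.477e+00  a ← 35.707201 − (+1.202e-01/-1.477e+00) = 35.788617
iter 3: u=1.236985  f(a)=+4.501e-04  f'(a)=-1.466e+00  a ← 35.788617 − (+4.501e-04/-1.466e+00) = 35.788925
iter 4: u=1.236975  f(a)=+6.360e-09  f'(a)=-1.466e+00  a ← 35.788925 − (+6.360e-09/-1.466e+00) = 35.788925
iter 5: u=1.236975  f(a)=-1.421e-14  f'(a)=-1.466e+00  a ← 35.788925 − (-1.421e-14/-1.466e+00) = 35.788925
converged: |Δa| < 1e-12 after 5 iterations
sag = a·(cosh(S/(2a)) − 1) = 35.788925·(cosh(1.236975) − 1) = 31.054703
T_max/T_min = cosh(S/(2a)) = 1.867718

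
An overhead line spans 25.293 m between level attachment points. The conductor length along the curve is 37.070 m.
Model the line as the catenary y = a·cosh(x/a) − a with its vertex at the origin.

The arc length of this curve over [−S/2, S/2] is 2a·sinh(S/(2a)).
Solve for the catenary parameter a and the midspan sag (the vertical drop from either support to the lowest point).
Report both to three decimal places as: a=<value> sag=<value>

a=8.047 sag=12.160

seed: a₀ = √(S³/(24(L−S))) = √(25.293³/(24·11.777)) = 7.566195
iter 1: u=1.671448  f(a)=+1.759e+00  f'(a)=-4.074e+00  a ← 7.566195 − (+1.759e+00/-4.074e+00) = 7.997909
iter 2: u=1.581226  f(a)=+1.618e-01  f'(a)=-3.356e+00  a ← 7.997909 − (+1.618e-01/-3.356e+00) = 8.046108
iter 3: u=1.571754  f(a)=+1.675e-03  f'(a)=-3.287e+00  a ← 8.046108 − (+1.675e-03/-3.287e+00) = 8.046617
iter 4: u=1.571654  f(a)=+1.835e-07  f'(a)=-3.286e+00  a ← 8.046617 − (+1.835e-07/-3.286e+00) = 8.046617
iter 5: u=1.571654  f(a)=+0.000e+00  f'(a)=-3.286e+00  a ← 8.046617 − (+0.000e+00/-3.286e+00) = 8.046617
converged: |Δa| < 1e-12 after 5 iterations
sag = a·(cosh(S/(2a)) − 1) = 8.046617·(cosh(1.571654) − 1) = 12.159676
T_max/T_min = cosh(S/(2a)) = 2.511154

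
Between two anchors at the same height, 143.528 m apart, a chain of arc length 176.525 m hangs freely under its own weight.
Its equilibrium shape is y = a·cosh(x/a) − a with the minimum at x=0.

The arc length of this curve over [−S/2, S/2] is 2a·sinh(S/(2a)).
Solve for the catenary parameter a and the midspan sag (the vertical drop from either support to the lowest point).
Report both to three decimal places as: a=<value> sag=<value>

a=63.107 sag=45.395

seed: a₀ = √(S³/(24(L−S))) = √(143.528³/(24·32.997)) = 61.102939
iter 1: u=1.174477  f(a)=+2.352e+00  f'(a)=-1.237e+00  a ← 61.102939 − (+2.352e+00/-1.237e+00) = 63.004986
iter 2: u=1.139021  f(a)=+1.143e-01  f'(a)=-1.119e+00  a ← 63.004986 − (+1.143e-01/-1.119e+00) = 63.107118
iter 3: u=1.137178  f(a)=+3.004e-04  f'(a)=-1.113e+00  a ← 63.107118 − (+3.004e-04/-1.113e+00) = 63.107388
iter 4: u=1.137173  f(a)=+2.087e-09  f'(a)=-1.113e+00  a ← 63.107388 − (+2.087e-09/-1.113e+00) = 63.107388
iter 5: u=1.137173  f(a)=+5.684e-14  f'(a)=-1.113e+00  a ← 63.107388 − (+5.684e-14/-1.113e+00) = 63.107388
converged: |Δa| < 1e-12 after 5 iterations
sag = a·(cosh(S/(2a)) − 1) = 63.107388·(cosh(1.137173) − 1) = 45.395199
T_max/T_min = cosh(S/(2a)) = 1.719333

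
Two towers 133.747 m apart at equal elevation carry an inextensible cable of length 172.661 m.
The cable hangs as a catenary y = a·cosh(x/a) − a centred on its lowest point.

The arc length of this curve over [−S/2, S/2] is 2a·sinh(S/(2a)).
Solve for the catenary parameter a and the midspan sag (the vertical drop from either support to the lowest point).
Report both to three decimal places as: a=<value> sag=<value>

seed: a₀ = √(S³/(24(L−S))) = √(133.747³/(24·38.914)) = 50.613633
iter 1: u=1.321255  f(a)=+3.541e+00  f'(a)=-1.823e+00  a ← 50.613633 − (+3.541e+00/-1.823e+00) = 52.555757
iter 2: u=1.272430  f(a)=+2.140e-01  f'(a)=-1.609e+00  a ← 52.555757 − (+2.140e-01/-1.609e+00) = 52.688774
iter 3: u=1.269217  f(a)=+8.931e-04  f'(a)=-1.596e+00  a ← 52.688774 − (+8.931e-04/-1.596e+00) = 52.689333
iter 4: u=1.269204  f(a)=+1.569e-08  f'(a)=-1.596e+00  a ← 52.689333 − (+1.569e-08/-1.596e+00) = 52.689333
iter 5: u=1.269204  f(a)=+0.000e+00  f'(a)=-1.596e+00  a ← 52.689333 − (+0.000e+00/-1.596e+00) = 52.689333
converged: |Δa| < 1e-12 after 5 iterations
sag = a·(cosh(S/(2a)) − 1) = 52.689333·(cosh(1.269204) − 1) = 48.449784
T_max/T_min = cosh(S/(2a)) = 1.919537

a=52.689 sag=48.450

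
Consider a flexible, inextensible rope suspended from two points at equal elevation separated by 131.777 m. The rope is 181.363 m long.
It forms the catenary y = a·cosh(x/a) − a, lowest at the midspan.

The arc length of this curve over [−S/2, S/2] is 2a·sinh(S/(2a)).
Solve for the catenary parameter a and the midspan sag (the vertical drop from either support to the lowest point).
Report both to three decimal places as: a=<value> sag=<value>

a=46.138 sag=55.606

seed: a₀ = √(S³/(24(L−S))) = √(131.777³/(24·49.586)) = 43.850471
iter 1: u=1.502572  f(a)=+5.908e+00  f'(a)=-2.815e+00  a ← 43.850471 − (+5.908e+00/-2.815e+00) = 45.949162
iter 2: u=1.433943  f(a)=+4.506e-01  f'(a)=-2.401e+00  a ← 45.949162 − (+4.506e-01/-2.401e+00) = 46.136872
iter 3: u=1.428109  f(a)=+3.100e-03  f'(a)=-2.368e+00  a ← 46.136872 − (+3.100e-03/-2.368e+00) = 46.138181
iter 4: u=1.428069  f(a)=+1.489e-07  f'(a)=-2.368e+00  a ← 46.138181 − (+1.489e-07/-2.368e+00) = 46.138181
iter 5: u=1.428069  f(a)=+5.684e-14  f'(a)=-2.368e+00  a ← 46.138181 − (+5.684e-14/-2.368e+00) = 46.138181
converged: |Δa| < 1e-12 after 5 iterations
sag = a·(cosh(S/(2a)) − 1) = 46.138181·(cosh(1.428069) − 1) = 55.605940
T_max/T_min = cosh(S/(2a)) = 2.205204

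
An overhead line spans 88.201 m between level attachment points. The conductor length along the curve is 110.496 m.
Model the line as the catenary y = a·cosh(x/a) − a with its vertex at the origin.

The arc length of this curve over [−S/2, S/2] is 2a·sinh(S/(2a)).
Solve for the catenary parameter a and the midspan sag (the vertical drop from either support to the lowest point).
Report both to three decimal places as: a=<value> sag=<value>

seed: a₀ = √(S³/(24(L−S))) = √(88.201³/(24·22.295)) = 35.809718
iter 1: u=1.231523  f(a)=+1.753e+00  f'(a)=-1.445e+00  a ← 35.809718 − (+1.753e+00/-1.445e+00) = 37.023259
iter 2: u=1.191157  f(a)=+9.306e-02  f'(a)=-1.295e+00  a ← 37.023259 − (+9.306e-02/-1.295e+00) = 37.095123
iter 3: u=1.188849  f(a)=+2.947e-04  f'(a)=-1.287e+00  a ← 37.095123 − (+2.947e-04/-1.287e+00) = 37.095352
iter 4: u=1.188842  f(a)=+2.978e-09  f'(a)=-1.287e+00  a ← 37.095352 − (+2.978e-09/-1.287e+00) = 37.095352
iter 5: u=1.188842  f(a)=+0.000e+00  f'(a)=-1.287e+00  a ← 37.095352 − (+0.000e+00/-1.287e+00) = 37.095352
converged: |Δa| < 1e-12 after 5 iterations
sag = a·(cosh(S/(2a)) − 1) = 37.095352·(cosh(1.188842) − 1) = 29.450923
T_max/T_min = cosh(S/(2a)) = 1.793925

a=37.095 sag=29.451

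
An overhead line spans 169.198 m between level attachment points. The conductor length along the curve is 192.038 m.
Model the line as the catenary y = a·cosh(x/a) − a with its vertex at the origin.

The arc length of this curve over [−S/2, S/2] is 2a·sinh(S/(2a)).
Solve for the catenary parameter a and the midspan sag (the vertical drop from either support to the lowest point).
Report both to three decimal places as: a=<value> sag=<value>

seed: a₀ = √(S³/(24(L−S))) = √(169.198³/(24·22.840)) = 94.002449
iter 1: u=0.899966  f(a)=+9.430e-01  f'(a)=-5.265e-01  a ← 94.002449 − (+9.430e-01/-5.265e-01) = 95.793640
iter 2: u=0.883138  f(a)=+2.763e-02  f'(a)=-4.960e-01  a ← 95.793640 − (+2.763e-02/-4.960e-01) = 95.849339
iter 3: u=0.882625  f(a)=+2.530e-05  f'(a)=-4.951e-01  a ← 95.849339 − (+2.530e-05/-4.951e-01) = 95.849390
iter 4: u=0.882624  f(a)=+2.129e-11  f'(a)=-4.951e-01  a ← 95.849390 − (+2.129e-11/-4.951e-01) = 95.849390
converged: |Δa| < 1e-12 after 4 iterations
sag = a·(cosh(S/(2a)) − 1) = 95.849390·(cosh(0.882624) − 1) = 39.822103
T_max/T_min = cosh(S/(2a)) = 1.415465

a=95.849 sag=39.822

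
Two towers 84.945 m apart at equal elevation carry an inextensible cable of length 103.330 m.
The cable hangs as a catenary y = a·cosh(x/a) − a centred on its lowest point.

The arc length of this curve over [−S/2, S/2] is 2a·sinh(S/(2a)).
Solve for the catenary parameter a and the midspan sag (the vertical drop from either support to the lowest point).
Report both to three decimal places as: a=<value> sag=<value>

seed: a₀ = √(S³/(24(L−S))) = √(84.945³/(24·18.385)) = 37.270850
iter 1: u=1.139564  f(a)=+1.231e+00  f'(a)=-1.121e+00  a ← 37.270850 − (+1.231e+00/-1.121e+00) = 38.369498
iter 2: u=1.106934  f(a)=+5.654e-02  f'(a)=-1.020e+00  a ← 38.369498 − (+5.654e-02/-1.020e+00) = 38.424934
iter 3: u=1.105337  f(a)=+1.319e-04  f'(a)=-1.015e+00  a ← 38.424934 − (+1.319e-04/-1.015e+00) = 38.425064
iter 4: u=1.105333  f(a)=+7.221e-10  f'(a)=-1.015e+00  a ← 38.425064 − (+7.221e-10/-1.015e+00) = 38.425064
iter 5: u=1.105333  f(a)=+0.000e+00  f'(a)=-1.015e+00  a ← 38.425064 − (+0.000e+00/-1.015e+00) = 38.425064
converged: |Δa| < 1e-12 after 5 iterations
sag = a·(cosh(S/(2a)) − 1) = 38.425064·(cosh(1.105333) − 1) = 25.962495
T_max/T_min = cosh(S/(2a)) = 1.675666

a=38.425 sag=25.962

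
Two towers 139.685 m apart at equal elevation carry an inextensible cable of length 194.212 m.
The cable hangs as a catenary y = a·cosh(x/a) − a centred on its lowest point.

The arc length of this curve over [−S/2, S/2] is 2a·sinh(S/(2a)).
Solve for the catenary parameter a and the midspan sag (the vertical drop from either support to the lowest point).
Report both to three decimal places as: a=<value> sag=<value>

seed: a₀ = √(S³/(24(L−S))) = √(139.685³/(24·54.527)) = 45.636595
iter 1: u=1.530406  f(a)=+6.753e+00  f'(a)=-2.998e+00  a ← 45.636595 − (+6.753e+00/-2.998e+00) = 47.889086
iter 2: u=1.458422  f(a)=+5.322e-01  f'(a)=-2.543e+00  a ← 47.889086 − (+5.322e-01/-2.543e+00) = 48.098391
iter 3: u=1.452076  f(a)=+3.930e-03  f'(a)=-2.505e+00  a ← 48.098391 − (+3.930e-03/-2.505e+00) = 48.099960
iter 4: u=1.452028  f(a)=+2.178e-07  f'(a)=-2.505e+00  a ← 48.099960 − (+2.178e-07/-2.505e+00) = 48.099960
iter 5: u=1.452028  f(a)=+2.842e-14  f'(a)=-2.505e+00  a ← 48.099960 − (+2.842e-14/-2.505e+00) = 48.099960
converged: |Δa| < 1e-12 after 5 iterations
sag = a·(cosh(S/(2a)) − 1) = 48.099960·(cosh(1.452028) − 1) = 60.266000
T_max/T_min = cosh(S/(2a)) = 2.252932

a=48.100 sag=60.266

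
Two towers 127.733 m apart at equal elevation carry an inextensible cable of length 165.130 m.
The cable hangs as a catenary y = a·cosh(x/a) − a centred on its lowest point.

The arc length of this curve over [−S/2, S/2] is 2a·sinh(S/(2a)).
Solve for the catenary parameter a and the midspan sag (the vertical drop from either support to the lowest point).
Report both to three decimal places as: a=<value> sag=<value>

seed: a₀ = √(S³/(24(L−S))) = √(127.733³/(24·37.397)) = 48.187086
iter 1: u=1.325386  f(a)=+3.425e+00  f'(a)=-1.842e+00  a ← 48.187086 − (+3.425e+00/-1.842e+00) = 50.046229
iter 2: u=1.276150  f(a)=+2.082e-01  f'(a)=-1.625e+00  a ← 50.046229 − (+2.082e-01/-1.625e+00) = 50.174389
iter 3: u=1.272890  f(a)=+8.795e-04  f'(a)=-1.611e+00  a ← 50.174389 − (+8.795e-04/-1.611e+00) = 50.174935
iter 4: u=1.272877  f(a)=+1.584e-08  f'(a)=-1.611e+00  a ← 50.174935 − (+1.584e-08/-1.611e+00) = 50.174935
iter 5: u=1.272877  f(a)=+2.842e-14  f'(a)=-1.611e+00  a ← 50.174935 − (+2.842e-14/-1.611e+00) = 50.174935
converged: |Δa| < 1e-12 after 5 iterations
sag = a·(cosh(S/(2a)) − 1) = 50.174935·(cosh(1.272877) − 1) = 46.440299
T_max/T_min = cosh(S/(2a)) = 1.925568

a=50.175 sag=46.440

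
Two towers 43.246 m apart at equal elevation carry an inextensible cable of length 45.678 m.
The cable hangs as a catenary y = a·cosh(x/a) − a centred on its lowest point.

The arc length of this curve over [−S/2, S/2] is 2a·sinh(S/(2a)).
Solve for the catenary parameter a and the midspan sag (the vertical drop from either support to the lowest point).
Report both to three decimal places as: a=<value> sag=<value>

a=37.535 sag=6.402

seed: a₀ = √(S³/(24(L−S))) = √(43.246³/(24·2.432)) = 37.224726
iter 1: u=0.580877  f(a)=+4.136e-02  f'(a)=-1.351e-01  a ← 37.224726 − (+4.136e-02/-1.351e-01) = 37.530815
iter 2: u=0.576140  f(a)=+5.157e-04  f'(a)=-1.318e-01  a ← 37.530815 − (+5.157e-04/-1.318e-01) = 37.534729
iter 3: u=0.576080  f(a)=+8.242e-08  f'(a)=-1.317e-01  a ← 37.534729 − (+8.242e-08/-1.317e-01) = 37.534729
iter 4: u=0.576080  f(a)=+0.000e+00  f'(a)=-1.317e-01  a ← 37.534729 − (+0.000e+00/-1.317e-01) = 37.534729
converged: |Δa| < 1e-12 after 4 iterations
sag = a·(cosh(S/(2a)) − 1) = 37.534729·(cosh(0.576080) − 1) = 6.402451
T_max/T_min = cosh(S/(2a)) = 1.170574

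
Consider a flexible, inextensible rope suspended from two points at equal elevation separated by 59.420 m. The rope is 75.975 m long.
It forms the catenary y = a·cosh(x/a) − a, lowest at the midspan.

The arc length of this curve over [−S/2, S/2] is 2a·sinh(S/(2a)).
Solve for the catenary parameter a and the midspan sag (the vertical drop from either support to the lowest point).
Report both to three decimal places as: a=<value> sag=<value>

a=23.883 sag=20.988

seed: a₀ = √(S³/(24(L−S))) = √(59.420³/(24·16.555)) = 22.978875
iter 1: u=1.292927  f(a)=+1.440e+00  f'(a)=-1.697e+00  a ← 22.978875 − (+1.440e+00/-1.697e+00) = 23.827688
iter 2: u=1.246869  f(a)=+8.364e-02  f'(a)=-1.505e+00  a ← 23.827688 − (+8.364e-02/-1.505e+00) = 23.883273
iter 3: u=1.243967  f(a)=+3.206e-04  f'(a)=-1.493e+00  a ← 23.883273 − (+3.206e-04/-1.493e+00) = 23.883487
iter 4: u=1.243956  f(a)=+4.751e-09  f'(a)=-1.493e+00  a ← 23.883487 − (+4.751e-09/-1.493e+00) = 23.883487
iter 5: u=1.243956  f(a)=+0.000e+00  f'(a)=-1.493e+00  a ← 23.883487 − (+0.000e+00/-1.493e+00) = 23.883487
converged: |Δa| < 1e-12 after 5 iterations
sag = a·(cosh(S/(2a)) − 1) = 23.883487·(cosh(1.243956) − 1) = 20.988231
T_max/T_min = cosh(S/(2a)) = 1.878776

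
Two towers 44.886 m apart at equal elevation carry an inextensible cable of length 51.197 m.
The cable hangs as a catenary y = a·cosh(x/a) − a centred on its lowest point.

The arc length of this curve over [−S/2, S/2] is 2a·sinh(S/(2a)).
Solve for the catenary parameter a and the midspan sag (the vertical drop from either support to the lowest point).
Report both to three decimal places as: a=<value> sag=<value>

seed: a₀ = √(S³/(24(L−S))) = √(44.886³/(24·6.311)) = 24.434961
iter 1: u=0.918479  f(a)=+2.716e-01  f'(a)=-5.615e-01  a ← 24.434961 − (+2.716e-01/-5.615e-01) = 24.918711
iter 2: u=0.900649  f(a)=+8.275e-03  f'(a)=-5.277e-01  a ← 24.918711 − (+8.275e-03/-5.277e-01) = 24.934393
iter 3: u=0.900082  f(a)=+8.217e-06  f'(a)=-5.267e-01  a ← 24.934393 − (+8.217e-06/-5.267e-01) = 24.934408
iter 4: u=0.900082  f(a)=+8.129e-12  f'(a)=-5.267e-01  a ← 24.934408 − (+8.129e-12/-5.267e-01) = 24.934408
converged: |Δa| < 1e-12 after 4 iterations
sag = a·(cosh(S/(2a)) − 1) = 24.934408·(cosh(0.900082) − 1) = 10.800839
T_max/T_min = cosh(S/(2a)) = 1.433170

a=24.934 sag=10.801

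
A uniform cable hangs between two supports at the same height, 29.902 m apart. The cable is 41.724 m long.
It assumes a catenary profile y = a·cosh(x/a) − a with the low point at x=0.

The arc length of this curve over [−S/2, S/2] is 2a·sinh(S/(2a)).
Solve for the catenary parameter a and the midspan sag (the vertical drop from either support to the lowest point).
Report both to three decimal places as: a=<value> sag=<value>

a=10.238 sag=13.001

seed: a₀ = √(S³/(24(L−S))) = √(29.902³/(24·11.822)) = 9.707318
iter 1: u=1.540178  f(a)=+1.484e+00  f'(a)=-3.065e+00  a ← 9.707318 − (+1.484e+00/-3.065e+00) = 10.191565
iter 2: u=1.466997  f(a)=+1.183e-01  f'(a)=-2.594e+00  a ← 10.191565 − (+1.183e-01/-2.594e+00) = 10.237162
iter 3: u=1.460463  f(a)=+8.950e-04  f'(a)=-2.555e+00  a ← 10.237162 − (+8.950e-04/-2.555e+00) = 10.237513
iter 4: u=1.460413  f(a)=+5.211e-08  f'(a)=-2.555e+00  a ← 10.237513 − (+5.211e-08/-2.555e+00) = 10.237513
iter 5: u=1.460413  f(a)=-7.105e-15  f'(a)=-2.555e+00  a ← 10.237513 − (-7.105e-15/-2.555e+00) = 10.237513
converged: |Δa| < 1e-12 after 5 iterations
sag = a·(cosh(S/(2a)) − 1) = 10.237513·(cosh(1.460413) − 1) = 13.001027
T_max/T_min = cosh(S/(2a)) = 2.269940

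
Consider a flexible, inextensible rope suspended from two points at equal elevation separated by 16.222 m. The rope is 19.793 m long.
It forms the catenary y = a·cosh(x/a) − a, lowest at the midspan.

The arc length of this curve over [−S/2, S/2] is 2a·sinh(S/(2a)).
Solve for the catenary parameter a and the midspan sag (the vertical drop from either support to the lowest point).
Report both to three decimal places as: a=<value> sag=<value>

seed: a₀ = √(S³/(24(L−S))) = √(16.222³/(24·3.571)) = 7.057584
iter 1: u=1.149260  f(a)=+2.434e-01  f'(a)=-1.152e+00  a ← 7.057584 − (+2.434e-01/-1.152e+00) = 7.268838
iter 2: u=1.115859  f(a)=+1.136e-02  f'(a)=-1.047e+00  a ← 7.268838 − (+1.136e-02/-1.047e+00) = 7.279686
iter 3: u=1.114196  f(a)=+2.740e-05  f'(a)=-1.042e+00  a ← 7.279686 − (+2.740e-05/-1.042e+00) = 7.279712
iter 4: u=1.114192  f(a)=+1.603e-10  f'(a)=-1.042e+00  a ← 7.279712 − (+1.603e-10/-1.042e+00) = 7.279712
iter 5: u=1.114192  f(a)=+3.553e-15  f'(a)=-1.042e+00  a ← 7.279712 − (+3.553e-15/-1.042e+00) = 7.279712
converged: |Δa| < 1e-12 after 5 iterations
sag = a·(cosh(S/(2a)) − 1) = 7.279712·(cosh(1.114192) − 1) = 5.005845
T_max/T_min = cosh(S/(2a)) = 1.687643

a=7.280 sag=5.006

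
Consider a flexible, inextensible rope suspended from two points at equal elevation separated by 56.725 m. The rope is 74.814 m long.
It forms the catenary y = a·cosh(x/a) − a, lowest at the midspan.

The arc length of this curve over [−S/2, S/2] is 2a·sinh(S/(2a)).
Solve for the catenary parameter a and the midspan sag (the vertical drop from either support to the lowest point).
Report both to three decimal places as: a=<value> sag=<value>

seed: a₀ = √(S³/(24(L−S))) = √(56.725³/(24·18.089)) = 20.504485
iter 1: u=1.383234  f(a)=+1.811e+00  f'(a)=-2.126e+00  a ← 20.504485 − (+1.811e+00/-2.126e+00) = 21.356592
iter 2: u=1.328044  f(a)=+1.190e-01  f'(a)=-1.855e+00  a ← 21.356592 − (+1.190e-01/-1.855e+00) = 21.420770
iter 3: u=1.324065  f(a)=+5.940e-04  f'(a)=-1.836e+00  a ← 21.420770 − (+5.940e-04/-1.836e+00) = 21.421094
iter 4: u=1.324045  f(a)=+1.496e-08  f'(a)=-1.836e+00  a ← 21.421094 − (+1.496e-08/-1.836e+00) = 21.421094
iter 5: u=1.324045  f(a)=+0.000e+00  f'(a)=-1.836e+00  a ← 21.421094 − (+0.000e+00/-1.836e+00) = 21.421094
converged: |Δa| < 1e-12 after 5 iterations
sag = a·(cosh(S/(2a)) − 1) = 21.421094·(cosh(1.324045) − 1) = 21.685134
T_max/T_min = cosh(S/(2a)) = 2.012326

a=21.421 sag=21.685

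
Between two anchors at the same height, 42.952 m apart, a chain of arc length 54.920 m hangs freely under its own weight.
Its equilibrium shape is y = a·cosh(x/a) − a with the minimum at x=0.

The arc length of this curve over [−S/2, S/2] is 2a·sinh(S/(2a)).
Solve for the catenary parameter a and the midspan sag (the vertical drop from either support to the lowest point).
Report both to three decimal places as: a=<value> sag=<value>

seed: a₀ = √(S³/(24(L−S))) = √(42.952³/(24·11.968)) = 16.609581
iter 1: u=1.292989  f(a)=+1.041e+00  f'(a)=-1.697e+00  a ← 16.609581 − (+1.041e+00/-1.697e+00) = 17.223172
iter 2: u=1.246925  f(a)=+6.048e-02  f'(a)=-1.505e+00  a ← 17.223172 − (+6.048e-02/-1.505e+00) = 17.263357
iter 3: u=1.244022  f(a)=+2.319e-04  f'(a)=-1.493e+00  a ← 17.263357 − (+2.319e-04/-1.493e+00) = 17.263512
iter 4: u=1.244011  f(a)=+3.438e-09  f'(a)=-1.493e+00  a ← 17.263512 − (+3.438e-09/-1.493e+00) = 17.263512
iter 5: u=1.244011  f(a)=+7.105e-15  f'(a)=-1.493e+00  a ← 17.263512 − (+7.105e-15/-1.493e+00) = 17.263512
converged: |Δa| < 1e-12 after 5 iterations
sag = a·(cosh(S/(2a)) − 1) = 17.263512·(cosh(1.244011) − 1) = 15.172278
T_max/T_min = cosh(S/(2a)) = 1.878864

a=17.264 sag=15.172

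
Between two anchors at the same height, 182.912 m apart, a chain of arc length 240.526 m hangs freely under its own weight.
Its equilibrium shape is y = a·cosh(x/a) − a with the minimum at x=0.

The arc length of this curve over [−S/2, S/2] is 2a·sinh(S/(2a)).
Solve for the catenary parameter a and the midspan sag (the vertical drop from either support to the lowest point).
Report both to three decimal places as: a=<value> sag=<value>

seed: a₀ = √(S³/(24(L−S))) = √(182.912³/(24·57.614)) = 66.526345
iter 1: u=1.374734  f(a)=+5.696e+00  f'(a)=-2.082e+00  a ← 66.526345 − (+5.696e+00/-2.082e+00) = 69.261663
iter 2: u=1.320442  f(a)=+3.701e-01  f'(a)=-1.820e+00  a ← 69.261663 − (+3.701e-01/-1.820e+00) = 69.465062
iter 3: u=1.316576  f(a)=+1.803e-03  f'(a)=-1.802e+00  a ← 69.465062 − (+1.803e-03/-1.802e+00) = 69.466063
iter 4: u=1.316557  f(a)=+4.326e-08  f'(a)=-1.802e+00  a ← 69.466063 − (+4.326e-08/-1.802e+00) = 69.466063
iter 5: u=1.316557  f(a)=-2.842e-14  f'(a)=-1.802e+00  a ← 69.466063 − (-2.842e-14/-1.802e+00) = 69.466063
converged: |Δa| < 1e-12 after 5 iterations
sag = a·(cosh(S/(2a)) − 1) = 69.466063·(cosh(1.316557) − 1) = 69.417785
T_max/T_min = cosh(S/(2a)) = 1.999305

a=69.466 sag=69.418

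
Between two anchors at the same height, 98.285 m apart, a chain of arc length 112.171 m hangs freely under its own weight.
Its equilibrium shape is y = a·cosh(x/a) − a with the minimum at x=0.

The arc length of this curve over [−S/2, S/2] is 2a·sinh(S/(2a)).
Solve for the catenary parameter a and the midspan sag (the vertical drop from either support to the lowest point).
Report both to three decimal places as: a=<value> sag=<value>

seed: a₀ = √(S³/(24(L−S))) = √(98.285³/(24·13.886)) = 53.374849
iter 1: u=0.920705  f(a)=+6.006e-01  f'(a)=-5.658e-01  a ← 53.374849 − (+6.006e-01/-5.658e-01) = 54.436344
iter 2: u=0.902752  f(a)=+1.838e-02  f'(a)=-5.316e-01  a ← 54.436344 − (+1.838e-02/-5.316e-01) = 54.470925
iter 3: u=0.902179  f(a)=+1.843e-05  f'(a)=-5.306e-01  a ← 54.470925 − (+1.843e-05/-5.306e-01) = 54.470960
iter 4: u=0.902178  f(a)=+1.859e-11  f'(a)=-5.306e-01  a ← 54.470960 − (+1.859e-11/-5.306e-01) = 54.470960
converged: |Δa| < 1e-12 after 4 iterations
sag = a·(cosh(S/(2a)) − 1) = 54.470960·(cosh(0.902178) − 1) = 23.712598
T_max/T_min = cosh(S/(2a)) = 1.435326

a=54.471 sag=23.713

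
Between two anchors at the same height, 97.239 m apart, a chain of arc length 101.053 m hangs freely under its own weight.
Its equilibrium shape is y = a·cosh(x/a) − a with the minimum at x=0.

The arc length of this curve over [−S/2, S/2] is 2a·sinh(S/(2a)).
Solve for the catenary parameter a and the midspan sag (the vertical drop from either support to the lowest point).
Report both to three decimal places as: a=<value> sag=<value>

seed: a₀ = √(S³/(24(L−S))) = √(97.239³/(24·3.814)) = 100.222391
iter 1: u=0.485116  f(a)=+4.513e-02  f'(a)=-7.792e-02  a ← 100.222391 − (+4.513e-02/-7.792e-02) = 100.801612
iter 2: u=0.482329  f(a)=+3.942e-04  f'(a)=-7.656e-02  a ← 100.801612 − (+3.942e-04/-7.656e-02) = 100.806762
iter 3: u=0.482304  f(a)=+3.067e-08  f'(a)=-7.655e-02  a ← 100.806762 − (+3.067e-08/-7.655e-02) = 100.806762
iter 4: u=0.482304  f(a)=+1.421e-14  f'(a)=-7.655e-02  a ← 100.806762 − (+1.421e-14/-7.655e-02) = 100.806762
converged: |Δa| < 1e-12 after 4 iterations
sag = a·(cosh(S/(2a)) − 1) = 100.806762·(cosh(0.482304) − 1) = 11.953738
T_max/T_min = cosh(S/(2a)) = 1.118581

a=100.807 sag=11.954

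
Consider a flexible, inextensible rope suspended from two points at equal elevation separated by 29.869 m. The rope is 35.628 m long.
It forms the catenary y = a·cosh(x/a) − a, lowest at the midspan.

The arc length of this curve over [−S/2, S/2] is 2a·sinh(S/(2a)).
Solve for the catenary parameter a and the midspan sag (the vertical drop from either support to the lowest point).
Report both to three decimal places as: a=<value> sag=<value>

seed: a₀ = √(S³/(24(L−S))) = √(29.869³/(24·5.759)) = 13.885191
iter 1: u=1.075570  f(a)=+3.424e-01  f'(a)=-9.295e-01  a ← 13.885191 − (+3.424e-01/-9.295e-01) = 14.253592
iter 2: u=1.047771  f(a)=+1.410e-02  f'(a)=-8.544e-01  a ← 14.253592 − (+1.410e-02/-8.544e-01) = 14.270097
iter 3: u=1.046559  f(a)=+2.619e-05  f'(a)=-8.512e-01  a ← 14.270097 − (+2.619e-05/-8.512e-01) = 14.270128
iter 4: u=1.046557  f(a)=+9.069e-11  f'(a)=-8.512e-01  a ← 14.270128 − (+9.069e-11/-8.512e-01) = 14.270128
iter 5: u=1.046557  f(a)=+0.000e+00  f'(a)=-8.512e-01  a ← 14.270128 − (+0.000e+00/-8.512e-01) = 14.270128
converged: |Δa| < 1e-12 after 5 iterations
sag = a·(cosh(S/(2a)) − 1) = 14.270128·(cosh(1.046557) − 1) = 8.554752
T_max/T_min = cosh(S/(2a)) = 1.599487

a=14.270 sag=8.555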